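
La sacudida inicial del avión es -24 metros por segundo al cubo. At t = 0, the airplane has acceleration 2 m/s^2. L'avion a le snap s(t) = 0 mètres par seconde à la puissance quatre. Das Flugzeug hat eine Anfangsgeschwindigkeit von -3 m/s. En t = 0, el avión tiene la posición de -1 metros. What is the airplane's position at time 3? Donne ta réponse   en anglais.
Starting from snap s(t) = 0, we take 4 integrals. Finding the integral of s(t) and using j(0) = -24: j(t) = -24. Integrating jerk and using the initial condition a(0) = 2, we get a(t) = 2 - 24·t. Finding the integral of a(t) and using v(0) = -3: v(t) = -12·t^2 + 2·t - 3. The antiderivative of velocity is position. Using x(0) = -1, we get x(t) = -4·t^3 + t^2 - 3·t - 1. Using x(t) = -4·t^3 + t^2 - 3·t - 1 and substituting t = 3, we find x = -109.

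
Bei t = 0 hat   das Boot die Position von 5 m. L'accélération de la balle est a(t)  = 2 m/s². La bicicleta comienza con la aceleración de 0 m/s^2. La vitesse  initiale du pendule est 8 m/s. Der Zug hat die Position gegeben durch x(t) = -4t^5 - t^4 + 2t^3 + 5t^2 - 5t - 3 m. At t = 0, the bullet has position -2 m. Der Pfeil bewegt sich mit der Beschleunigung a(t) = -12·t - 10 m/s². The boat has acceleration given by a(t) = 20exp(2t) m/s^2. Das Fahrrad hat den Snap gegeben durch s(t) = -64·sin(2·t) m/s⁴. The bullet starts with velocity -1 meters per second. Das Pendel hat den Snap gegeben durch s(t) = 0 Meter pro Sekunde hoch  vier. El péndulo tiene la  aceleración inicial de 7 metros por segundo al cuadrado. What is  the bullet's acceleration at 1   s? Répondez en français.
En utilisant a(t) = 2 et en substituant t = 1, nous trouvons a = 2.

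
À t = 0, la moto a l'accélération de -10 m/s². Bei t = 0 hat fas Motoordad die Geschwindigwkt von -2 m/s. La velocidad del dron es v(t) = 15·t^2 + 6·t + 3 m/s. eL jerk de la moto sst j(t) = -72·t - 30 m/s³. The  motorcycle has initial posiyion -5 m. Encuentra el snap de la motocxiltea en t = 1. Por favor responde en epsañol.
Partiendo de la sacudida j(t) = -72·t - 30, tomamos 1 derivada. La derivada de la sacudida da el snap: s(t) = -72. Usando s(t) = -72 y sustituyendo t = 1, encontramos s = -72.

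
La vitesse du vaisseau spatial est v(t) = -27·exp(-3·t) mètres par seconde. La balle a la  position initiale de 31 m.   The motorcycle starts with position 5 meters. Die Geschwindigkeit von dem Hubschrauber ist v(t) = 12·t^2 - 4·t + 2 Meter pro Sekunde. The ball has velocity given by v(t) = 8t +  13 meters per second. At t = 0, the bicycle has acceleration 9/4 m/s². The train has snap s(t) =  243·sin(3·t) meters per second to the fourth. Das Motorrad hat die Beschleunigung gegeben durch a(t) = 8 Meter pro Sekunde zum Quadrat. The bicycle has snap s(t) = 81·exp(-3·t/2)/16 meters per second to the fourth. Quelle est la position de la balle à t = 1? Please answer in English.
Starting from velocity v(t) = 8·t + 13, we take 1 antiderivative. Integrating velocity and using the initial condition x(0) = 31, we get x(t) = 4·t^2 + 13·t + 31. We have position x(t) = 4·t^2 + 13·t + 31. Substituting t = 1: x(1) = 48.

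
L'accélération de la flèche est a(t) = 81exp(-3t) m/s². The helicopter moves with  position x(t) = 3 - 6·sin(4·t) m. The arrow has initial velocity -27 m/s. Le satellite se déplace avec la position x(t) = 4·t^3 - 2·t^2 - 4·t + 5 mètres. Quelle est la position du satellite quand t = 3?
De l'équation de la position x(t) = 4·t^3 - 2·t^2 - 4·t + 5, nous substituons t = 3 pour obtenir x = 83.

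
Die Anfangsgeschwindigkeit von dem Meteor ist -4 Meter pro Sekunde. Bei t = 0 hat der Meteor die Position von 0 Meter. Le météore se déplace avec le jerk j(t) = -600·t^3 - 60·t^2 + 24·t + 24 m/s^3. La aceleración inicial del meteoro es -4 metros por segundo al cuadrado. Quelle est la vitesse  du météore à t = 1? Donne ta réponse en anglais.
We need to integrate our jerk equation j(t) = -600·t^3 - 60·t^2 + 24·t + 24 2 times. Integrating jerk and using the initial condition a(0) = -4, we get a(t) = -150·t^4 - 20·t^3 + 12·t^2 + 24·t - 4. Integrating acceleration and using the initial condition v(0) = -4, we get v(t) = -30·t^5 - 5·t^4 + 4·t^3 + 12·t^2 - 4·t - 4. Using v(t) = -30·t^5 - 5·t^4 + 4·t^3 + 12·t^2 - 4·t - 4 and substituting t = 1, we find v = -27.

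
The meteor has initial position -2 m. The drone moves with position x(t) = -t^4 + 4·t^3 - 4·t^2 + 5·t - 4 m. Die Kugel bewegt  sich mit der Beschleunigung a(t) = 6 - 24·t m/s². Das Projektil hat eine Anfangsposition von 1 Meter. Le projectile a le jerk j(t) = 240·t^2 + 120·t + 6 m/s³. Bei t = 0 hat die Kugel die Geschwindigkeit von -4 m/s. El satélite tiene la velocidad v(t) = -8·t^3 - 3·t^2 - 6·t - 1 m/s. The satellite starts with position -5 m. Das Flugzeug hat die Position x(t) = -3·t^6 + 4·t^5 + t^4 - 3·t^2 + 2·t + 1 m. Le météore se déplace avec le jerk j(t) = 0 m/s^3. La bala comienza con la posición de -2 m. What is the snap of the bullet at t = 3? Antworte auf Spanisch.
Partiendo de la aceleración a(t) = 6 - 24·t, tomamos 2 derivadas. Tomando d/dt de a(t), encontramos j(t) = -24. Derivando la sacudida, obtenemos el snap: s(t) = 0. Usando s(t) = 0 y sustituyendo t = 3, encontramos s = 0.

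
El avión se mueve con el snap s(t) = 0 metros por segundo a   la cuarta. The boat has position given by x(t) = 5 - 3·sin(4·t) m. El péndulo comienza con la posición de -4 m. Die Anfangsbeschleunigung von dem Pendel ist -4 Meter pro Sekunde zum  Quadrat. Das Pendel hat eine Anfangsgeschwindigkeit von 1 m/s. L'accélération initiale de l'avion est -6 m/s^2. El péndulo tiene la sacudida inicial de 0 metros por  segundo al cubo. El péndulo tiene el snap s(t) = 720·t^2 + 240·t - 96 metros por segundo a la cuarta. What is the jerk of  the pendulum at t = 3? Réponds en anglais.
To solve this, we need to take 1 antiderivative of our snap equation s(t) = 720·t^2 + 240·t - 96. The antiderivative of snap is jerk. Using j(0) = 0, we get j(t) = 24·t·(10·t^2 + 5·t - 4). We have jerk j(t) = 24·t·(10·t^2 + 5·t - 4). Substituting t = 3: j(3) = 7272.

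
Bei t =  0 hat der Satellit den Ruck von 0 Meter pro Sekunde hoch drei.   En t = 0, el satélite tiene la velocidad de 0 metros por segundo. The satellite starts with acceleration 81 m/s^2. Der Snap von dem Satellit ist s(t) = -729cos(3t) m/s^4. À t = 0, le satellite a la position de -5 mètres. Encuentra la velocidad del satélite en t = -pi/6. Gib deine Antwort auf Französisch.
Nous devons intégrer notre équation du snap s(t) = -729·cos(3·t) 3 fois. La primitive du snap est le jerk. En utilisant j(0) = 0, nous obtenons j(t) = -243·sin(3·t). L'intégrale du jerk est l'accélération. En utilisant a(0) = 81, nous obtenons a(t) = 81·cos(3·t). La primitive de l'accélération, avec v(0) = 0, donne la vitesse: v(t) = 27·sin(3·t). Nous avons la vitesse v(t) = 27·sin(3·t). En substituant t = -pi/6: v(-pi/6) = -27.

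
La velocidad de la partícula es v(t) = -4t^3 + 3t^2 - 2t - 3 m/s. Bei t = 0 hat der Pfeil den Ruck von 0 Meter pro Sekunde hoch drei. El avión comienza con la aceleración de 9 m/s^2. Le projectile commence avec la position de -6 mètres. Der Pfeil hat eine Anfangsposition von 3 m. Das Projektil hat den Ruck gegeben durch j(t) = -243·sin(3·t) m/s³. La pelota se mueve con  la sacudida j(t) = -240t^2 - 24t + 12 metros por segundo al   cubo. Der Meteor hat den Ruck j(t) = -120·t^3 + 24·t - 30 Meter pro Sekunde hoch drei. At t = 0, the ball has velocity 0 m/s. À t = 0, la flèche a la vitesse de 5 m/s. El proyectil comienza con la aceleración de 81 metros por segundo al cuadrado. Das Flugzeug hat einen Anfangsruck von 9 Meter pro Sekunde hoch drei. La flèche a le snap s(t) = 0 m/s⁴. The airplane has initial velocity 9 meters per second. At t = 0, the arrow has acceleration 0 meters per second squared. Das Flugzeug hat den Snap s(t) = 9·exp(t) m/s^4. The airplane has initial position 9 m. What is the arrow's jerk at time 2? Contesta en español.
Para resolver esto, necesitamos tomar 1 integral de nuestra ecuación del snap s(t) = 0. La antiderivada del snap, con j(0) = 0, da la sacudida: j(t) = 0. Usando j(t) = 0 y sustituyendo t = 2, encontramos j = 0.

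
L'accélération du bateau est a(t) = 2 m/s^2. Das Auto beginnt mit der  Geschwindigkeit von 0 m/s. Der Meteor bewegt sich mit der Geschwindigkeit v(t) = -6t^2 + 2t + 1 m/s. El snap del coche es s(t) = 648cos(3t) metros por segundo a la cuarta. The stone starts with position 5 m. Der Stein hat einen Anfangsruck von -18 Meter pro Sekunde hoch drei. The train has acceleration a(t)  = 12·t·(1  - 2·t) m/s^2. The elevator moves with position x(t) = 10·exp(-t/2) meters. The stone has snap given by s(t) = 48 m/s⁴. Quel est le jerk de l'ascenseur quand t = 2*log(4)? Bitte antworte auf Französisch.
Pour résoudre ceci, nous devons prendre 3 dérivées de notre équation de la position x(t) = 10·exp(-t/2). En dérivant la position, nous obtenons la vitesse: v(t) = -5·exp(-t/2). En dérivant la vitesse, nous obtenons l'accélération: a(t) = 5·exp(-t/2)/2. La dérivée de l'accélération donne le jerk: j(t) = -5·exp(-t/2)/4. Nous avons le jerk j(t) = -5·exp(-t/2)/4. En substituant t = 2*log(4): j(2*log(4)) = -5/16.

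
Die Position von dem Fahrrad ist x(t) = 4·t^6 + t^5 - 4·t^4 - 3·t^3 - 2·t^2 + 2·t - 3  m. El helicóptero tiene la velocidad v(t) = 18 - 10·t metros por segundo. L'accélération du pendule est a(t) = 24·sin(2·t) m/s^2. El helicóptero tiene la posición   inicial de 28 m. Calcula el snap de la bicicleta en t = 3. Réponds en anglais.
We must differentiate our position equation x(t) = 4·t^6 + t^5 - 4·t^4 - 3·t^3 - 2·t^2 + 2·t - 3 4 times. The derivative of position gives velocity: v(t) = 24·t^5 + 5·t^4 - 16·t^3 - 9·t^2 - 4·t + 2. The derivative of velocity gives acceleration: a(t) = 120·t^4 + 20·t^3 - 48·t^2 - 18·t - 4. Taking d/dt of a(t), we find j(t) = 480·t^3 + 60·t^2 - 96·t - 18. Differentiating jerk, we get snap: s(t) = 1440·t^2 + 120·t - 96. From the given snap equation s(t) = 1440·t^2 + 120·t - 96, we substitute t = 3 to get s = 13224.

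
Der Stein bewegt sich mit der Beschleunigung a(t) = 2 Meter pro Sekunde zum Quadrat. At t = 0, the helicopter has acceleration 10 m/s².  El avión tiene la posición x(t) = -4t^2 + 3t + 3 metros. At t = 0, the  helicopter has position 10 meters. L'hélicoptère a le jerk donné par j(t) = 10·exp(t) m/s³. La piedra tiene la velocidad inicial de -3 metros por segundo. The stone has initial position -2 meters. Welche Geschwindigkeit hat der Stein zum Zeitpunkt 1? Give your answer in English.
To find the answer, we compute 1 integral of a(t) = 2. The integral of acceleration is velocity. Using v(0) = -3, we get v(t) = 2·t - 3. We have velocity v(t) = 2·t - 3. Substituting t = 1: v(1) = -1.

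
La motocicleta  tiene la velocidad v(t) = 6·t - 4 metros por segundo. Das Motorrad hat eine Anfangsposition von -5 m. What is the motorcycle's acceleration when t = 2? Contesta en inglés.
Starting from velocity v(t) = 6·t - 4, we take 1 derivative. Taking d/dt of v(t), we find a(t) = 6. Using a(t) = 6 and substituting t = 2, we find a = 6.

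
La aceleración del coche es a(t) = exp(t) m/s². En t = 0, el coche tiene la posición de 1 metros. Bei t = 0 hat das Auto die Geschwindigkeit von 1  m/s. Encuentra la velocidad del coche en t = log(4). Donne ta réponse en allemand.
Wir müssen die Stammfunktion unserer Gleichung für die Beschleunigung a(t) = exp(t) 1-mal finden. Das Integral von der Beschleunigung ist die Geschwindigkeit. Mit v(0) = 1 erhalten wir v(t) = exp(t). Aus der Gleichung für die Geschwindigkeit v(t) = exp(t), setzen wir t = log(4) ein und erhalten v = 4.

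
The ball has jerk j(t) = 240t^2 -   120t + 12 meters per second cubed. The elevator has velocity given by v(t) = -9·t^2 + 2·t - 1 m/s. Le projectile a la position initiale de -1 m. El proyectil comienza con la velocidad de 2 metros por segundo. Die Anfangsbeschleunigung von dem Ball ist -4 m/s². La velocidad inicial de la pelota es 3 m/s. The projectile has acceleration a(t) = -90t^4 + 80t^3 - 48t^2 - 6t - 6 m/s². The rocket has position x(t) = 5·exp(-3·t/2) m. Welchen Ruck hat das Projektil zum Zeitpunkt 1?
Um dies zu lösen, müssen wir 1 Ableitung unserer Gleichung für die Beschleunigung a(t) = -90·t^4 + 80·t^3 - 48·t^2 - 6·t - 6 nehmen. Mit d/dt von a(t) finden wir j(t) = -360·t^3 + 240·t^2 - 96·t - 6. Mit j(t) = -360·t^3 + 240·t^2 - 96·t - 6 und Einsetzen von t = 1, finden wir j = -222.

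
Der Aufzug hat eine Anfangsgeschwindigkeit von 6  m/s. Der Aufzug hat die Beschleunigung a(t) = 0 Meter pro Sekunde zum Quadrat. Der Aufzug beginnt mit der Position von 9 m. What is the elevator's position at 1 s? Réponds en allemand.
Ausgehend von der Beschleunigung a(t) = 0, nehmen wir 2 Stammfunktionen. Das Integral von der Beschleunigung, mit v(0) = 6, ergibt die Geschwindigkeit: v(t) = 6. Durch Integration von der Geschwindigkeit und Verwendung der Anfangsbedingung x(0) = 9, erhalten wir x(t) = 6·t + 9. Aus der Gleichung für die Position x(t) = 6·t + 9, setzen wir t = 1 ein und erhalten x = 15.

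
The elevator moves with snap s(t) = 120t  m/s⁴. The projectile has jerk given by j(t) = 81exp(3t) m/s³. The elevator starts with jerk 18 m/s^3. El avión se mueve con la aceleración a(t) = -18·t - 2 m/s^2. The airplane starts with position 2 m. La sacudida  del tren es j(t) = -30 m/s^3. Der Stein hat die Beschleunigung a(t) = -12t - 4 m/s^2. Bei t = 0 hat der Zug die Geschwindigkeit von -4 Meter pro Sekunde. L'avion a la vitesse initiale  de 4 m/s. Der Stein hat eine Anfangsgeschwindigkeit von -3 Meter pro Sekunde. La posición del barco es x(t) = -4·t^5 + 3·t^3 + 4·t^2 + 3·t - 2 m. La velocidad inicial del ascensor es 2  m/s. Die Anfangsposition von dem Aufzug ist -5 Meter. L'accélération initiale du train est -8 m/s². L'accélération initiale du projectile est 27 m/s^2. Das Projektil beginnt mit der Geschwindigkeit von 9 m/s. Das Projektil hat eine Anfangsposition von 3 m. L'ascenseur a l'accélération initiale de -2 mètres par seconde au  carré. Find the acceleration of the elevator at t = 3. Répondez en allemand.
Um dies zu lösen, müssen wir 2 Stammfunktionen unserer Gleichung für den Snap s(t) = 120·t finden. Das Integral von dem Snap ist der Ruck. Mit j(0) = 18 erhalten wir j(t) = 60·t^2 + 18. Die Stammfunktion von dem Ruck, mit a(0) = -2, ergibt die Beschleunigung: a(t) = 20·t^3 + 18·t - 2. Wir haben die Beschleunigung a(t) = 20·t^3 + 18·t - 2. Durch Einsetzen von t = 3: a(3) = 592.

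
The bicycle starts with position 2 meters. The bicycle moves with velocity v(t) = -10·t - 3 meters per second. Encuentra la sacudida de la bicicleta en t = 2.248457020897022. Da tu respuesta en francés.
Nous devons dériver notre équation de la vitesse v(t) = -10·t - 3 2 fois. En dérivant la vitesse, nous obtenons l'accélération: a(t) = -10. En dérivant l'accélération, nous obtenons le jerk: j(t) = 0. De l'équation du jerk j(t) = 0, nous substituons t = 2.248457020897022 pour obtenir j = 0.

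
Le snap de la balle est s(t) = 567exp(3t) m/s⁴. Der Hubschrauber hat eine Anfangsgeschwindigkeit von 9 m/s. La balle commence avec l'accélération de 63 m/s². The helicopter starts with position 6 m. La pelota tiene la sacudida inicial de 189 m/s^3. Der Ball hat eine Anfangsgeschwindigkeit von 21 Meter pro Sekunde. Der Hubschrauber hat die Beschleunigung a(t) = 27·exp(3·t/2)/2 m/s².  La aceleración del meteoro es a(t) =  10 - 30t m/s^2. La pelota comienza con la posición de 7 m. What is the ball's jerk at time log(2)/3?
To solve this, we need to take 1 integral of our snap equation s(t) = 567·exp(3·t). Taking ∫s(t)dt and applying j(0) = 189, we find j(t) = 189·exp(3·t). From the given jerk equation j(t) = 189·exp(3·t), we substitute t = log(2)/3 to get j = 378.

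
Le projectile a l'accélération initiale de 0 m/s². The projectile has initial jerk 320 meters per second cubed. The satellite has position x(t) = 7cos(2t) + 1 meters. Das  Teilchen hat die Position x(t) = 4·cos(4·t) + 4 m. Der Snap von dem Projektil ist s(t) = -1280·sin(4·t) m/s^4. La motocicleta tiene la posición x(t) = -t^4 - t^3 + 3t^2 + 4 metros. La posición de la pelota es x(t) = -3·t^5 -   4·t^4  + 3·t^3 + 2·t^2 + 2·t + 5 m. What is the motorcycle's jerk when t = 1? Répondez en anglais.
Starting from position x(t) = -t^4 - t^3 + 3·t^2 + 4, we take 3 derivatives. Taking d/dt of x(t), we find v(t) = -4·t^3 - 3·t^2 + 6·t. Taking d/dt of v(t), we find a(t) = -12·t^2 - 6·t + 6. The derivative of acceleration gives jerk: j(t) = -24·t - 6. We have jerk j(t) = -24·t - 6. Substituting t = 1: j(1) = -30.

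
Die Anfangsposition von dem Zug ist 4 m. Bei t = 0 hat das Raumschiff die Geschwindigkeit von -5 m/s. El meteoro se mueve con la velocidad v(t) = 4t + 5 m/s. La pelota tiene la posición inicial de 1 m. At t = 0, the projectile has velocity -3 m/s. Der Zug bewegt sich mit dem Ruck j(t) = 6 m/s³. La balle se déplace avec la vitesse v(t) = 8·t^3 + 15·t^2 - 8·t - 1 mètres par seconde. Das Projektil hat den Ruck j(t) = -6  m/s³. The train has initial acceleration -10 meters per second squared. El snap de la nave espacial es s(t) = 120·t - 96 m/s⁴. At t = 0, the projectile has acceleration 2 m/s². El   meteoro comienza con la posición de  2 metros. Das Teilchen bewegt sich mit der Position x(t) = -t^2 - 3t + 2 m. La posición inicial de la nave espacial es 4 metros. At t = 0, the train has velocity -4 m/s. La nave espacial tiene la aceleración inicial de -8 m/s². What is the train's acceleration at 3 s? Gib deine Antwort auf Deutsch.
Ausgehend von dem Ruck j(t) = 6, nehmen wir 1 Stammfunktion. Das Integral von dem Ruck ist die Beschleunigung. Mit a(0) = -10 erhalten wir a(t) = 6·t - 10. Mit a(t) = 6·t - 10 und Einsetzen von t = 3, finden wir a = 8.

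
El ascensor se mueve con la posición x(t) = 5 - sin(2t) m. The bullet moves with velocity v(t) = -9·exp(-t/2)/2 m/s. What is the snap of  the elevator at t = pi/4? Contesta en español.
Para resolver esto, necesitamos tomar 4 derivadas de nuestra ecuación de la posición x(t) = 5 - sin(2·t). La derivada de la posición da la velocidad: v(t) = -2·cos(2·t). Tomando d/dt de v(t), encontramos a(t) = 4·sin(2·t). Derivando la aceleración, obtenemos la sacudida: j(t) = 8·cos(2·t). Derivando la sacudida, obtenemos el snap: s(t) = -16·sin(2·t). De la ecuación del snap s(t) = -16·sin(2·t), sustituimos t = pi/4 para obtener s = -16.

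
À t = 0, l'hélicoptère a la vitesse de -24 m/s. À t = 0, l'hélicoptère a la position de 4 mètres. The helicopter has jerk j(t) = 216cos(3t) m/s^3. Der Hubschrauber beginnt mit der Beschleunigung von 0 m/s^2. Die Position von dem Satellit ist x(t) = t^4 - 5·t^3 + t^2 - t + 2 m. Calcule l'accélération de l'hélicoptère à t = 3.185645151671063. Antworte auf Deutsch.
Um dies zu lösen, müssen wir 1 Integral unserer Gleichung für den Ruck j(t) = 216·cos(3·t) finden. Mit ∫j(t)dt und Anwendung von a(0) = 0, finden wir a(t) = 72·sin(3·t). Aus der Gleichung für die Beschleunigung a(t) = 72·sin(3·t), setzen wir t = 3.185645151671063 ein und erhalten a = -9.48766523968297.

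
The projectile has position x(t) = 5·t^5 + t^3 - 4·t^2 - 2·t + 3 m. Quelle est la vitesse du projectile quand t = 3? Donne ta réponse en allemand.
Ausgehend von der Position x(t) = 5·t^5 + t^3 - 4·t^2 - 2·t + 3, nehmen wir 1 Ableitung. Die Ableitung von der Position ergibt die Geschwindigkeit: v(t) = 25·t^4 + 3·t^2 - 8·t - 2. Mit v(t) = 25·t^4 + 3·t^2 - 8·t - 2 und Einsetzen von t = 3, finden wir v = 2026.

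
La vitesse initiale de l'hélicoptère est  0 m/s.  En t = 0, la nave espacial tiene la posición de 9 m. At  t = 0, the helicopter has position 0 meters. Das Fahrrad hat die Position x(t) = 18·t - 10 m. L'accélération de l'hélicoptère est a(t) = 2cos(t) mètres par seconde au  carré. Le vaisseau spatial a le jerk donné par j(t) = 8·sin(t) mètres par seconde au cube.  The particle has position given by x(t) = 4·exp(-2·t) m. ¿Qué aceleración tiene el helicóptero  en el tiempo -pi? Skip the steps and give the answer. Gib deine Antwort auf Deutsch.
a(-pi) = -2.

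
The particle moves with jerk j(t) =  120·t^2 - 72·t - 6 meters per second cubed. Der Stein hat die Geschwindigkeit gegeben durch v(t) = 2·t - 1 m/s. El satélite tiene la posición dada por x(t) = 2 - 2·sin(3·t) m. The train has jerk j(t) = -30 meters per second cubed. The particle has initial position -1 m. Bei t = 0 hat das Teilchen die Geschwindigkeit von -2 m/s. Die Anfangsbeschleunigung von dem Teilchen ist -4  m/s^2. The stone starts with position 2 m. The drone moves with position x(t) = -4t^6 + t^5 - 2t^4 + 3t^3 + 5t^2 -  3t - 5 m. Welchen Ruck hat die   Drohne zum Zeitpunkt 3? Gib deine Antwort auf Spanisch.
Debemos derivar nuestra ecuación de la posición x(t) = -4·t^6 + t^5 - 2·t^4 + 3·t^3 + 5·t^2 - 3·t - 5 3 veces. Tomando d/dt de x(t), encontramos v(t) = -24·t^5 + 5·t^4 - 8·t^3 + 9·t^2 + 10·t - 3. La derivada de la velocidad da la aceleración: a(t) = -120·t^4 + 20·t^3 - 24·t^2 + 18·t + 10. Derivando la aceleración, obtenemos la sacudida: j(t) = -480·t^3 + 60·t^2 - 48·t + 18. De la ecuación de la sacudida j(t) = -480·t^3 + 60·t^2 - 48·t + 18, sustituimos t = 3 para obtener j = -12546.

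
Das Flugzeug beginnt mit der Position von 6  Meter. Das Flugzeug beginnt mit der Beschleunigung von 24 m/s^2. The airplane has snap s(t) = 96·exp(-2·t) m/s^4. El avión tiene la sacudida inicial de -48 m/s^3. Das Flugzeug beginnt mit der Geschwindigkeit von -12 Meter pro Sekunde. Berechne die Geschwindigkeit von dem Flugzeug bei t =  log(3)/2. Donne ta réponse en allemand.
Wir müssen unsere Gleichung für den Snap s(t) = 96·exp(-2·t) 3-mal integrieren. Das Integral von dem Snap ist der Ruck. Mit j(0) = -48 erhalten wir j(t) = -48·exp(-2·t). Die Stammfunktion von dem Ruck, mit a(0) = 24, ergibt die Beschleunigung: a(t) = 24·exp(-2·t). Das Integral von der Beschleunigung ist die Geschwindigkeit. Mit v(0) = -12 erhalten wir v(t) = -12·exp(-2·t). Wir haben die Geschwindigkeit v(t) = -12·exp(-2·t). Durch Einsetzen von t = log(3)/2: v(log(3)/2) = -4.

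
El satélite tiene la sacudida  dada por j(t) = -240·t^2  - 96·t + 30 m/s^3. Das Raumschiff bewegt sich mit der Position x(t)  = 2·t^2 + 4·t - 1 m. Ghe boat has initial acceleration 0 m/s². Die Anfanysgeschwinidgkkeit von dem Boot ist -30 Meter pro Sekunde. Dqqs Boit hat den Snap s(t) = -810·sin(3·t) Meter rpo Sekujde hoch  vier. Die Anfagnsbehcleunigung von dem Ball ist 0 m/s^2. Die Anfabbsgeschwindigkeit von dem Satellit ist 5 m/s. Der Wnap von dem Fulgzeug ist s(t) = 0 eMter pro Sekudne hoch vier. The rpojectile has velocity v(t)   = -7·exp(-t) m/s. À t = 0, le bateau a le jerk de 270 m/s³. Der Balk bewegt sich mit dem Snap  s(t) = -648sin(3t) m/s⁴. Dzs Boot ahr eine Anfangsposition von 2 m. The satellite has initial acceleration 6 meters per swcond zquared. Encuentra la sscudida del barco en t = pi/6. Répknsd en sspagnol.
Para resolver esto, necesitamos tomar 1 antiderivada de nuestra ecuación del snap s(t) = -810·sin(3·t). La integral del snap, con j(0) = 270, da la sacudida: j(t) = 270·cos(3·t). Usando j(t) = 270·cos(3·t) y sustituyendo t = pi/6, encontramos j = 0.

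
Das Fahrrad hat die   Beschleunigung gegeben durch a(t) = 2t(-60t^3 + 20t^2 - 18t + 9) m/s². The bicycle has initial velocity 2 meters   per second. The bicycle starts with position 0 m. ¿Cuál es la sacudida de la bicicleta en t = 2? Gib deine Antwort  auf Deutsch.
Wir müssen unsere Gleichung für die Beschleunigung a(t) = 2·t·(-60·t^3 + 20·t^2 - 18·t + 9) 1-mal ableiten. Durch Ableiten von der Beschleunigung erhalten wir den Ruck: j(t) = -120·t^3 + 40·t^2 + 2·t·(-180·t^2 + 40·t - 18) - 36·t + 18. Mit j(t) = -120·t^3 + 40·t^2 + 2·t·(-180·t^2 + 40·t - 18) - 36·t + 18 und Einsetzen von t = 2, finden wir j = -3486.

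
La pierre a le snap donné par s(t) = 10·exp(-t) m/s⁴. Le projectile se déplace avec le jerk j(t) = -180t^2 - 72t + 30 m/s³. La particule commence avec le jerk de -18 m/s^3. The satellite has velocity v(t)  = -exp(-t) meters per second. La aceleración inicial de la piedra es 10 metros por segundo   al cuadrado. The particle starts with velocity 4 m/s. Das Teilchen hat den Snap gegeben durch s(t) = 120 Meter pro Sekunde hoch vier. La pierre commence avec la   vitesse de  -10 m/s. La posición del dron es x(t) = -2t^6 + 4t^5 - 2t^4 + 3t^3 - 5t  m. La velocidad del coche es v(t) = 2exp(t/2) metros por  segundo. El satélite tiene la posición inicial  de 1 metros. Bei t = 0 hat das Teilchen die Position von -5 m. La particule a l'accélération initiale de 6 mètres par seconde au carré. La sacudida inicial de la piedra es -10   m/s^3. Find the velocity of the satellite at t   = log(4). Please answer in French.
Nous avons la vitesse v(t) = -exp(-t). En substituant t = log(4): v(log(4)) = -1/4.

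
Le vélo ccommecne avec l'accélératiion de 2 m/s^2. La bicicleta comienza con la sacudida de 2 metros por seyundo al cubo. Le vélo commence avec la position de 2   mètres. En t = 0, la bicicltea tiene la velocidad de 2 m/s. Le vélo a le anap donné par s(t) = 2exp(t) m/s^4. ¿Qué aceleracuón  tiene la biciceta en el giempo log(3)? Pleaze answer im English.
We need to integrate our snap equation s(t) = 2·exp(t) 2 times. Finding the integral of s(t) and using j(0) = 2: j(t) = 2·exp(t). Taking ∫j(t)dt and applying a(0) = 2, we find a(t) = 2·exp(t). We have acceleration a(t) = 2·exp(t). Substituting t = log(3): a(log(3)) = 6.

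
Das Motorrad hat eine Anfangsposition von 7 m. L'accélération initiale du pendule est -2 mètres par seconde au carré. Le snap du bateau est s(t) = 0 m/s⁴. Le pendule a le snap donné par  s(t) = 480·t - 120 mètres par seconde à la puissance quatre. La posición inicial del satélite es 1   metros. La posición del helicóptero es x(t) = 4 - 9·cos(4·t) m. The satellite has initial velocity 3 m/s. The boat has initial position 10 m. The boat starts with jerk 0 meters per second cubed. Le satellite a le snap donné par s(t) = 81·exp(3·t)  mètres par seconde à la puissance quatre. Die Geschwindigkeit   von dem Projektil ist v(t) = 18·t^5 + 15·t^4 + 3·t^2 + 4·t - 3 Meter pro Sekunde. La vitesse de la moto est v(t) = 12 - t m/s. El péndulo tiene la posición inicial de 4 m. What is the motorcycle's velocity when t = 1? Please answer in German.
Mit v(t) = 12 - t und Einsetzen von t = 1, finden wir v = 11.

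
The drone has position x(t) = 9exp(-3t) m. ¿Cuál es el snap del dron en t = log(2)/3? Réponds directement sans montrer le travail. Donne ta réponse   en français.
À t = log(2)/3, s = 729/2.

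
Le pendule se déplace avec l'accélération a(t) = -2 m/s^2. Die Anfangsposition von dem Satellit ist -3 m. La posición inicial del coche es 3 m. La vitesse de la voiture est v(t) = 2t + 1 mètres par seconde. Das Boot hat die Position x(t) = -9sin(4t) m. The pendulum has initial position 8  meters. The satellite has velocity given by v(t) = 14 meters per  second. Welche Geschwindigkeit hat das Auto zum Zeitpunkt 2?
Wir haben die Geschwindigkeit v(t) = 2·t + 1. Durch Einsetzen von t = 2: v(2) = 5.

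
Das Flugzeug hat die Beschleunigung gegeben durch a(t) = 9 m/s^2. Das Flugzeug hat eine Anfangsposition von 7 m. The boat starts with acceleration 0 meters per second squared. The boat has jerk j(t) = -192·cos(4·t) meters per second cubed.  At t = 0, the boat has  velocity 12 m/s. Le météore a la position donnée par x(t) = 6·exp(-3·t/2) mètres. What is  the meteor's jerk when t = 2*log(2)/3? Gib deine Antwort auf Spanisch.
Para resolver esto, necesitamos tomar 3 derivadas de nuestra ecuación de la posición x(t) = 6·exp(-3·t/2). Tomando d/dt de x(t), encontramos v(t) = -9·exp(-3·t/2). Derivando la velocidad, obtenemos la aceleración: a(t) = 27·exp(-3·t/2)/2. La derivada de la aceleración da la sacudida: j(t) = -81·exp(-3·t/2)/4. Tenemos la sacudida j(t) = -81·exp(-3·t/2)/4. Sustituyendo t = 2*log(2)/3: j(2*log(2)/3) = -81/8.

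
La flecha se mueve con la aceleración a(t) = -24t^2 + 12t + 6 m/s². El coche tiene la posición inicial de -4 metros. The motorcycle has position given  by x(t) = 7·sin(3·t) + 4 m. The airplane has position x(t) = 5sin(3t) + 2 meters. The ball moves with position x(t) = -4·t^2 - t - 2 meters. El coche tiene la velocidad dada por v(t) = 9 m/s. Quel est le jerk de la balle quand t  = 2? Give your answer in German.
Ausgehend von der Position x(t) = -4·t^2 - t - 2, nehmen wir 3 Ableitungen. Die Ableitung von der Position ergibt die Geschwindigkeit: v(t) = -8·t - 1. Die Ableitung von der Geschwindigkeit ergibt die Beschleunigung: a(t) = -8. Die Ableitung von der Beschleunigung ergibt den Ruck: j(t) = 0. Mit j(t) = 0 und Einsetzen von t = 2, finden wir j = 0.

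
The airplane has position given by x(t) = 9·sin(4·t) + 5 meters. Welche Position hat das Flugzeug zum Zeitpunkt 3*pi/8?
Aus der Gleichung für die Position x(t) = 9·sin(4·t) + 5, setzen wir t = 3*pi/8 ein und erhalten x = -4.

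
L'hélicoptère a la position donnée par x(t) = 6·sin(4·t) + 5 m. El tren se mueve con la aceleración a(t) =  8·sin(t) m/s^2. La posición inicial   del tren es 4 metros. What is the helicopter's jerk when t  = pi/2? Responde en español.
Debemos derivar nuestra ecuación de la posición x(t) = 6·sin(4·t) + 5 3 veces. La derivada de la posición da la velocidad: v(t) = 24·cos(4·t). Derivando la velocidad, obtenemos la aceleración: a(t) = -96·sin(4·t). Derivando la aceleración, obtenemos la sacudida: j(t) = -384·cos(4·t). Tenemos la sacudida j(t) = -384·cos(4·t). Sustituyendo t = pi/2: j(pi/2) = -384.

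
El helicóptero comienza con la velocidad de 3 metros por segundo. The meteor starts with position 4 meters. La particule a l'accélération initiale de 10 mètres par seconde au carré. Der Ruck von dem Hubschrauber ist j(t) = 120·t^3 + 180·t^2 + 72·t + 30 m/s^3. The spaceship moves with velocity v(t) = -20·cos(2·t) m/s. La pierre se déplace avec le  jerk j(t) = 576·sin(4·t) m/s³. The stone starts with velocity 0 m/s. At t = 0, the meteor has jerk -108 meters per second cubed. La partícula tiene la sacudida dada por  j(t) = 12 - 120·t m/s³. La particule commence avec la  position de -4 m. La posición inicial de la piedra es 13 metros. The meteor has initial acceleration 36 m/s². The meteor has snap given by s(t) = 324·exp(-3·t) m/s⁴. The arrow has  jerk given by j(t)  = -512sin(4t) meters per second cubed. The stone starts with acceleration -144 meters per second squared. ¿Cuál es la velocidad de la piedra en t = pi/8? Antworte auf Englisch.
To solve this, we need to take 2 integrals of our jerk equation j(t) = 576·sin(4·t). The integral of jerk is acceleration. Using a(0) = -144, we get a(t) = -144·cos(4·t). Finding the integral of a(t) and using v(0) = 0: v(t) = -36·sin(4·t). From the given velocity equation v(t) = -36·sin(4·t), we substitute t = pi/8 to get v = -36.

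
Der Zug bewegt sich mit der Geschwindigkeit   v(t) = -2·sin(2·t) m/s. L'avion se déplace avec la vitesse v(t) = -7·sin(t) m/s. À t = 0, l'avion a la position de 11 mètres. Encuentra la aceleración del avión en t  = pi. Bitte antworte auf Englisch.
We must differentiate our velocity equation v(t) = -7·sin(t) 1 time. Differentiating velocity, we get acceleration: a(t) = -7·cos(t). From the given acceleration equation a(t) = -7·cos(t), we substitute t = pi to get a = 7.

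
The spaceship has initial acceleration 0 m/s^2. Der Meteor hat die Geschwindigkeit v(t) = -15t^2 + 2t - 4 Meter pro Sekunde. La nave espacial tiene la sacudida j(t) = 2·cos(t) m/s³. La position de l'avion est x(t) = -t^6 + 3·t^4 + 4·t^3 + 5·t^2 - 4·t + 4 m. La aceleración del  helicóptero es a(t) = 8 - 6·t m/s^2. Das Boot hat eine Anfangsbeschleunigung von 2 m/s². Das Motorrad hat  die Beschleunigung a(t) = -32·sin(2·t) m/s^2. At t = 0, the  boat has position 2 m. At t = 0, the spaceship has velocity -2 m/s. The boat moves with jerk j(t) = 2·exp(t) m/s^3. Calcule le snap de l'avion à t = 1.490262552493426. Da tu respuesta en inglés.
We must differentiate our position equation x(t) = -t^6 + 3·t^4 + 4·t^3 + 5·t^2 - 4·t + 4 4 times. Taking d/dt of x(t), we find v(t) = -6·t^5 + 12·t^3 + 12·t^2 + 10·t - 4. The derivative of velocity gives acceleration: a(t) = -30·t^4 + 36·t^2 + 24·t + 10. Differentiating acceleration, we get jerk: j(t) = -120·t^3 + 72·t + 24. Differentiating jerk, we get snap: s(t) = 72 - 360·t^2. We have snap s(t) = 72 - 360·t^2. Substituting t = 1.490262552493426: s(1.490262552493426) = -727.517691131120.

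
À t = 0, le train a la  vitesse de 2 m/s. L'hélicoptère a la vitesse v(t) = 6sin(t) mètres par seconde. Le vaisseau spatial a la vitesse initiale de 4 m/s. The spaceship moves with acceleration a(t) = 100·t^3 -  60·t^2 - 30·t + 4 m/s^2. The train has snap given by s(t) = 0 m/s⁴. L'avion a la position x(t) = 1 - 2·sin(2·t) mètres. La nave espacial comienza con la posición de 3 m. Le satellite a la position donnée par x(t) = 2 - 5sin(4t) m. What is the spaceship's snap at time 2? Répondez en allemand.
Wir müssen unsere Gleichung für die Beschleunigung a(t) = 100·t^3 - 60·t^2 - 30·t + 4 2-mal ableiten. Mit d/dt von a(t) finden wir j(t) = 300·t^2 - 120·t - 30. Mit d/dt von j(t) finden wir s(t) = 600·t - 120. Wir haben den Snap s(t) = 600·t - 120. Durch Einsetzen von t = 2: s(2) = 1080.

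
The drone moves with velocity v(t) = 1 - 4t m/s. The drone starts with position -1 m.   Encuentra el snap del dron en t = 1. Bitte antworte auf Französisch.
Nous devons dériver notre équation de la vitesse v(t) = 1 - 4·t 3 fois. En dérivant la vitesse, nous obtenons l'accélération: a(t) = -4. En prenant d/dt de a(t), nous trouvons j(t) = 0. La dérivée du jerk donne le snap: s(t) = 0. Nous avons le snap s(t) = 0. En substituant t = 1: s(1) = 0.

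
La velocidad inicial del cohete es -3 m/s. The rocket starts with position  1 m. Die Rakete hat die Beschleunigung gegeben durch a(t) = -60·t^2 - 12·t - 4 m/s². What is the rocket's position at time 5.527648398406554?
To find the answer, we compute 2 antiderivatives of a(t) = -60·t^2 - 12·t - 4. Finding the antiderivative of a(t) and using v(0) = -3: v(t) = -20·t^3 - 6·t^2 - 4·t - 3. Finding the antiderivative of v(t) and using x(0) = 1: x(t) = -5·t^4 - 2·t^3 - 2·t^2 - 3·t + 1. From the given position equation x(t) = -5·t^4 - 2·t^3 - 2·t^2 - 3·t + 1, we substitute t = 5.527648398406554 to get x = -5082.49478903566.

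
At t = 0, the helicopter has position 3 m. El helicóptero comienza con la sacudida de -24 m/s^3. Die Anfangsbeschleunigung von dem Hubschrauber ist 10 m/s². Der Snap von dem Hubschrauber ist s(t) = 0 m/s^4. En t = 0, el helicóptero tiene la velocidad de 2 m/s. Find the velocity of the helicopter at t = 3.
We must find the antiderivative of our snap equation s(t) = 0 3 times. The integral of snap is jerk. Using j(0) = -24, we get j(t) = -24. Integrating jerk and using the initial condition a(0) = 10, we get a(t) = 10 - 24·t. The antiderivative of acceleration, with v(0) = 2, gives velocity: v(t) = -12·t^2 + 10·t + 2. We have velocity v(t) = -12·t^2 + 10·t + 2. Substituting t = 3: v(3) = -76.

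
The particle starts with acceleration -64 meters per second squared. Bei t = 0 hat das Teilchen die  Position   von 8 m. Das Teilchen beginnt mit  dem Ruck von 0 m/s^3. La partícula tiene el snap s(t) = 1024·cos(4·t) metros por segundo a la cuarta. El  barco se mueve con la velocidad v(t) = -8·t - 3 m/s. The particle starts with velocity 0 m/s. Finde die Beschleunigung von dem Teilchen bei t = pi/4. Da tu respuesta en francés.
En partant du snap s(t) = 1024·cos(4·t), nous prenons 2 primitives. En prenant ∫s(t)dt et en appliquant j(0) = 0, nous trouvons j(t) = 256·sin(4·t). La primitive du jerk, avec a(0) = -64, donne l'accélération: a(t) = -64·cos(4·t). Nous avons l'accélération a(t) = -64·cos(4·t). En substituant t = pi/4: a(pi/4) = 64.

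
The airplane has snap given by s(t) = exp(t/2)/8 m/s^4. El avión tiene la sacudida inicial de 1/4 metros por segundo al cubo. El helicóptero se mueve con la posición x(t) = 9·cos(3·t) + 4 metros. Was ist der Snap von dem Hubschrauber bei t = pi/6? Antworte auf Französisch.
Nous devons dériver notre équation de la position x(t) = 9·cos(3·t) + 4 4 fois. En dérivant la position, nous obtenons la vitesse: v(t) = -27·sin(3·t). En dérivant la vitesse, nous obtenons l'accélération: a(t) = -81·cos(3·t). En dérivant l'accélération, nous obtenons le jerk: j(t) = 243·sin(3·t). En prenant d/dt de j(t), nous trouvons s(t) = 729·cos(3·t). En utilisant s(t) = 729·cos(3·t) et en substituant t = pi/6, nous trouvons s = 0.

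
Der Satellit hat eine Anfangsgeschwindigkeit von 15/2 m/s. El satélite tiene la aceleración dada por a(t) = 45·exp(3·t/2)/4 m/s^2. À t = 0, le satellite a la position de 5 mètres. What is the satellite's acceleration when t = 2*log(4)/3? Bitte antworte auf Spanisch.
Tenemos la aceleración a(t) = 45·exp(3·t/2)/4. Sustituyendo t = 2*log(4)/3: a(2*log(4)/3) = 45.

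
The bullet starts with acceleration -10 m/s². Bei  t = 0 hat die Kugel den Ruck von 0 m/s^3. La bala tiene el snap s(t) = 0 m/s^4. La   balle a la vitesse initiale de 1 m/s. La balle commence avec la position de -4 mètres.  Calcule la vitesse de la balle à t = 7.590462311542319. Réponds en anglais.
Starting from snap s(t) = 0, we take 3 integrals. Finding the integral of s(t) and using j(0) = 0: j(t) = 0. The antiderivative of jerk is acceleration. Using a(0) = -10, we get a(t) = -10. The antiderivative of acceleration is velocity. Using v(0) = 1, we get v(t) = 1 - 10·t. From the given velocity equation v(t) = 1 - 10·t, we substitute t = 7.590462311542319 to get v = -74.9046231154232.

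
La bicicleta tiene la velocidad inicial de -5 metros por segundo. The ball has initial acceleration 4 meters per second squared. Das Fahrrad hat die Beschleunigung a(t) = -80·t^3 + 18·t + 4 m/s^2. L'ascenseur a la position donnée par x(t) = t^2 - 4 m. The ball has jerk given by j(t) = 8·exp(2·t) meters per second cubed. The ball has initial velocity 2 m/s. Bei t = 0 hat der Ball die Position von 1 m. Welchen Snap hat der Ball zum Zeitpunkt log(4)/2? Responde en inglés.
Starting from jerk j(t) = 8·exp(2·t), we take 1 derivative. Taking d/dt of j(t), we find s(t) = 16·exp(2·t). Using s(t) = 16·exp(2·t) and substituting t = log(4)/2, we find s = 64.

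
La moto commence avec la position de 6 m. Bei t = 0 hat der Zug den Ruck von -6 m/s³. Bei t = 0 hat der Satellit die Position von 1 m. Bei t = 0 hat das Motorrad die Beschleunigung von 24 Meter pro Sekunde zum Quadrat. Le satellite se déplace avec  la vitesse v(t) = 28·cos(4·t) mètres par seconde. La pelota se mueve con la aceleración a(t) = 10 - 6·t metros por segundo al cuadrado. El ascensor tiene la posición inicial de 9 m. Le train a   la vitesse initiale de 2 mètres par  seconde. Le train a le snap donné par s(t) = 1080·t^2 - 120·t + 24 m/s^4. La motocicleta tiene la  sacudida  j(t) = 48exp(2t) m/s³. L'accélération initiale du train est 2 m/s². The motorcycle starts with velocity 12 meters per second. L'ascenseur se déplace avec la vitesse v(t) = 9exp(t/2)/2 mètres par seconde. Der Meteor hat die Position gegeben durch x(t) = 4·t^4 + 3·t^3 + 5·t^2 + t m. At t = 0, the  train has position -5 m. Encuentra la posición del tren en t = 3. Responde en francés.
En partant du snap s(t) = 1080·t^2 - 120·t + 24, nous prenons 4 primitives. La primitive du snap, avec j(0) = -6, donne le jerk: j(t) = 360·t^3 - 60·t^2 + 24·t - 6. En intégrant le jerk et en utilisant la condition initiale a(0) = 2, nous obtenons a(t) = 90·t^4 - 20·t^3 + 12·t^2 - 6·t + 2. En intégrant l'accélération et en utilisant la condition initiale v(0) = 2, nous obtenons v(t) = 18·t^5 - 5·t^4 + 4·t^3 - 3·t^2 + 2·t + 2. La primitive de la vitesse, avec x(0) = -5, donne la position: x(t) = 3·t^6 - t^5 + t^4 - t^3 + t^2 + 2·t - 5. Nous avons la position x(t) = 3·t^6 - t^5 + t^4 - t^3 + t^2 + 2·t - 5. En substituant t = 3: x(3) = 2008.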